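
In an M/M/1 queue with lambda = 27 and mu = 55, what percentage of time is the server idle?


Idle fraction = (1 - rho) * 100 = (1 - 27/55) * 100 = 50.9%

50.9%


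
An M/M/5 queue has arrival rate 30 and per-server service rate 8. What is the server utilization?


rho = lambda/(c*mu) = 30/(5*8) = 0.75

0.75


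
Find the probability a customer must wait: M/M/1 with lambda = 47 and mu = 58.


P(wait) = rho = lambda/mu = 47/58 = 0.8103

0.8103


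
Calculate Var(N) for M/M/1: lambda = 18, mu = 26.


rho = 18/26; Var(N) = rho/(1-rho)^2 = 7.31

7.31


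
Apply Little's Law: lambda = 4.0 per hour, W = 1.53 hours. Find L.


L = lambda * W = 4.0 * 1.53 = 6.12

6.12


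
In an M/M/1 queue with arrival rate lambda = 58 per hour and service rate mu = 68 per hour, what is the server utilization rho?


rho = lambda/mu = 58/68 = 0.8529

0.8529


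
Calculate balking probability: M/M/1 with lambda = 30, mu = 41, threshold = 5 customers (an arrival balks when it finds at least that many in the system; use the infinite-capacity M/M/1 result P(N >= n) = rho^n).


P(N >= 5) = rho^5 = (30/41)^5 = 0.2097

0.2097


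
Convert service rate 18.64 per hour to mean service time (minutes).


Mean service time = 60/mu = 60/18.64 = 3.22 minutes

3.22 minutes


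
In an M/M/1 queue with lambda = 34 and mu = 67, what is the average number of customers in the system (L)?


rho = 34/67; L = rho/(1-rho) = 1.03

1.03


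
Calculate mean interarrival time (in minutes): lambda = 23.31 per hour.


Mean interarrival time = 60/lambda = 60/23.31 = 2.57 minutes

2.57 minutes


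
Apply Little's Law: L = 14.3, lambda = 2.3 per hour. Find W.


W = L / lambda = 14.3 / 2.3 = 6.2174 hours

6.2174 hours


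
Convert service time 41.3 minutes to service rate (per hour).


mu = 60 / avg_service_time = 60 / 41.3 = 1.45 per hour

1.45 per hour


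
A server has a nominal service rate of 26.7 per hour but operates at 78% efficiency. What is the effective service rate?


Effective rate = mu * efficiency = 26.7 * 0.78 = 20.83 per hour

20.83 per hour


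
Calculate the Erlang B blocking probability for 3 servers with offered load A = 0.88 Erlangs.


B(N,A) = (A^N/N!) / sum(A^k/k!, k=0..N) with N=3, A=0.88 = 0.0477

0.0477


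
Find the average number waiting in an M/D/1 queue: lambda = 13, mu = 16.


M/D/1: Lq = rho^2 / (2*(1-rho)) where rho = 13/16; Lq = 1.76

1.76


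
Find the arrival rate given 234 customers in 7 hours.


lambda = total arrivals / time = 234 / 7 = 33.43 per hour

33.43 per hour


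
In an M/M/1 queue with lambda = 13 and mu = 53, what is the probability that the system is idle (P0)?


P0 = 1 - rho = 1 - 13/53 = 0.7547

0.7547


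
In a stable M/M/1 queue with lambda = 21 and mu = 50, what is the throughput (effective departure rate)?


For a stable queue (lambda < mu), throughput = lambda = 21 per hour

21 per hour


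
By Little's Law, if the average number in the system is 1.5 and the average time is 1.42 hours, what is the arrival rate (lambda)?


lambda = L / W = 1.5 / 1.42 = 1.06 per hour

1.06 per hour


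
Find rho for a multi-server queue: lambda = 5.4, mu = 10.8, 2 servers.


rho = lambda / (c * mu) = 5.4 / (2 * 10.8) = 0.25

0.25


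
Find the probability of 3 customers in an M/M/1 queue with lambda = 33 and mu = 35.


rho = 33/35; P(n) = (1-rho)*rho^n = (1-33/35)*(33/35)^3 = 0.0479

0.0479


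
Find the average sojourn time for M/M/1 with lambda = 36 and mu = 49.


W = 1/(mu - lambda) = 1/(49 - 36) = 0.0769 hours

0.0769 hours


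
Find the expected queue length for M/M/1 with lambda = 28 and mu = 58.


rho = 28/58; Lq = rho^2/(1-rho) = 0.45

0.45


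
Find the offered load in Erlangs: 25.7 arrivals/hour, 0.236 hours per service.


Offered load a = lambda * E[S] = 25.7 * 0.236 = 6.07 Erlangs

6.07 Erlangs


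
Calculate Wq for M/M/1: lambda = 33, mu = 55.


rho = 33/55; Wq = rho/(mu - lambda) = 0.0273 hours

0.0273 hours


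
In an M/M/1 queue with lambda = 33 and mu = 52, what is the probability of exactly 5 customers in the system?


rho = 33/52; P(n) = (1-rho)*rho^n = (1-33/52)*(33/52)^5 = 0.0376

0.0376


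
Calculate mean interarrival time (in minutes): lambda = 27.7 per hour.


Mean interarrival time = 60/lambda = 60/27.7 = 2.17 minutes

2.17 minutes


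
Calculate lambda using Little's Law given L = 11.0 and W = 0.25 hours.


lambda = L / W = 11.0 / 0.25 = 44.0 per hour

44.0 per hour


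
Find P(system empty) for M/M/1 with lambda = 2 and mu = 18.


P0 = 1 - rho = 1 - 2/18 = 0.8889

0.8889


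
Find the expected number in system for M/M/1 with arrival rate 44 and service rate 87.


rho = 44/87; L = rho/(1-rho) = 1.02

1.02


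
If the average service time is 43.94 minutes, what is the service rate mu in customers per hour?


mu = 60 / avg_service_time = 60 / 43.94 = 1.37 per hour

1.37 per hour


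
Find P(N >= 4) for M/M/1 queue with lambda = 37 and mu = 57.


P(N >= 4) = rho^4 = (37/57)^4 = 0.1775

0.1775


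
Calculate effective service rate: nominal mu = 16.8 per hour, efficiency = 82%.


Effective rate = mu * efficiency = 16.8 * 0.82 = 13.78 per hour

13.78 per hour


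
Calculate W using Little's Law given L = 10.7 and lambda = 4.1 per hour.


W = L / lambda = 10.7 / 4.1 = 2.6098 hours

2.6098 hours


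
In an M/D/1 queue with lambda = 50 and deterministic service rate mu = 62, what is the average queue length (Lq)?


M/D/1: Lq = rho^2 / (2*(1-rho)) where rho = 50/62; Lq = 1.68

1.68


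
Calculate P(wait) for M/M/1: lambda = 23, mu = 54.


P(wait) = rho = lambda/mu = 23/54 = 0.4259

0.4259


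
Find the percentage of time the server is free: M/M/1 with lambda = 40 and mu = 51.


Idle fraction = (1 - rho) * 100 = (1 - 40/51) * 100 = 21.6%

21.6%


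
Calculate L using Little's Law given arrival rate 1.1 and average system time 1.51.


L = lambda * W = 1.1 * 1.51 = 1.66

1.66


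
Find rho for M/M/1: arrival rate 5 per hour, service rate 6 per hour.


rho = lambda/mu = 5/6 = 0.8333

0.8333


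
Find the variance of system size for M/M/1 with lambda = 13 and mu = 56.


rho = 13/56; Var(N) = rho/(1-rho)^2 = 0.39

0.39


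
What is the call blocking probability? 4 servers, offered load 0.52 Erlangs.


B(N,A) = (A^N/N!) / sum(A^k/k!, k=0..N) with N=4, A=0.52 = 0.0018

0.0018


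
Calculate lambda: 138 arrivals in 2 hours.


lambda = total arrivals / time = 138 / 2 = 69.0 per hour

69.0 per hour


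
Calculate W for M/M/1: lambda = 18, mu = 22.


W = 1/(mu - lambda) = 1/(22 - 18) = 0.25 hours

0.25 hours


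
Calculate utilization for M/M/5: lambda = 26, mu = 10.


rho = lambda/(c*mu) = 26/(5*10) = 0.52

0.52


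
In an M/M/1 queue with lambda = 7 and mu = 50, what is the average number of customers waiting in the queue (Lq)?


rho = 7/50; Lq = rho^2/(1-rho) = 0.02

0.02


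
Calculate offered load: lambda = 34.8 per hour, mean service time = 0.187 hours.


Offered load a = lambda * E[S] = 34.8 * 0.187 = 6.51 Erlangs

6.51 Erlangs


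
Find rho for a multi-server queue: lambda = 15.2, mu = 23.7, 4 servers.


rho = lambda / (c * mu) = 15.2 / (4 * 23.7) = 0.1603

0.1603


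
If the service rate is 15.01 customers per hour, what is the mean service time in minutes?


Mean service time = 60/mu = 60/15.01 = 4.0 minutes

4.0 minutes


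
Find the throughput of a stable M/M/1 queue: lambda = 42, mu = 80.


For a stable queue (lambda < mu), throughput = lambda = 42 per hour

42 per hour


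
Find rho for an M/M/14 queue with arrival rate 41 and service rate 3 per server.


rho = lambda/(c*mu) = 41/(14*3) = 0.9762

0.9762


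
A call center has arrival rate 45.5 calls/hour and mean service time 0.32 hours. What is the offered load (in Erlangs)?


Offered load a = lambda * E[S] = 45.5 * 0.32 = 14.56 Erlangs

14.56 Erlangs


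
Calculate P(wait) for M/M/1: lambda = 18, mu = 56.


P(wait) = rho = lambda/mu = 18/56 = 0.3214

0.3214


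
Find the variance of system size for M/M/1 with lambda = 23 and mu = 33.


rho = 23/33; Var(N) = rho/(1-rho)^2 = 7.59

7.59


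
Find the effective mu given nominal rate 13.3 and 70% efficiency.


Effective rate = mu * efficiency = 13.3 * 0.7 = 9.31 per hour

9.31 per hour


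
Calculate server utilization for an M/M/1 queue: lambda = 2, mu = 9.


rho = lambda/mu = 2/9 = 0.2222

0.2222


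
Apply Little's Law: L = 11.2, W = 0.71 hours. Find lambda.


lambda = L / W = 11.2 / 0.71 = 15.77 per hour

15.77 per hour


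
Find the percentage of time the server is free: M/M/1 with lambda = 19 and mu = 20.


Idle fraction = (1 - rho) * 100 = (1 - 19/20) * 100 = 5.0%

5.0%


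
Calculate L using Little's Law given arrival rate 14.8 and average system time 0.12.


L = lambda * W = 14.8 * 0.12 = 1.78

1.78


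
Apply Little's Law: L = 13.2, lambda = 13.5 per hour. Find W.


W = L / lambda = 13.2 / 13.5 = 0.9778 hours

0.9778 hours


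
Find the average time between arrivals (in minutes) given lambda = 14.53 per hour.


Mean interarrival time = 60/lambda = 60/14.53 = 4.13 minutes

4.13 minutes


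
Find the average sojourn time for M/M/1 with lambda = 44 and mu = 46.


W = 1/(mu - lambda) = 1/(46 - 44) = 0.5 hours

0.5 hours


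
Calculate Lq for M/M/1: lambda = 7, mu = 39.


rho = 7/39; Lq = rho^2/(1-rho) = 0.04

0.04


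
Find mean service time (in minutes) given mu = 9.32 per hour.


Mean service time = 60/mu = 60/9.32 = 6.44 minutes

6.44 minutes


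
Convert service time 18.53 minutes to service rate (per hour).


mu = 60 / avg_service_time = 60 / 18.53 = 3.24 per hour

3.24 per hour


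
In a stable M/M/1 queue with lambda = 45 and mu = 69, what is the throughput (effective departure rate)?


For a stable queue (lambda < mu), throughput = lambda = 45 per hour

45 per hour


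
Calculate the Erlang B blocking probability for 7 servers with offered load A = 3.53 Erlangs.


B(N,A) = (A^N/N!) / sum(A^k/k!, k=0..N) with N=7, A=3.53 = 0.0409

0.0409


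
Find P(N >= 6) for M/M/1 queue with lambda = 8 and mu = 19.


P(N >= 6) = rho^6 = (8/19)^6 = 0.0056

0.0056


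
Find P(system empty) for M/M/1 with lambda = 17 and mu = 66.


P0 = 1 - rho = 1 - 17/66 = 0.7424

0.7424


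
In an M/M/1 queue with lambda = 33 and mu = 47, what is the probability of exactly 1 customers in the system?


rho = 33/47; P(n) = (1-rho)*rho^n = (1-33/47)*(33/47)^1 = 0.2091

0.2091


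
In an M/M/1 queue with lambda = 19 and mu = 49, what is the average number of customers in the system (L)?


rho = 19/49; L = rho/(1-rho) = 0.63

0.63


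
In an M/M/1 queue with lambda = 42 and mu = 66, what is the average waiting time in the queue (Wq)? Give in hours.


rho = 42/66; Wq = rho/(mu - lambda) = 0.0265 hours

0.0265 hours


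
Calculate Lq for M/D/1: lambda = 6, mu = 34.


M/D/1: Lq = rho^2 / (2*(1-rho)) where rho = 6/34; Lq = 0.02

0.02


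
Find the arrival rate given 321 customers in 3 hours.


lambda = total arrivals / time = 321 / 3 = 107.0 per hour

107.0 per hour


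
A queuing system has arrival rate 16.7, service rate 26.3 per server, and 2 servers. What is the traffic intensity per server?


rho = lambda / (c * mu) = 16.7 / (2 * 26.3) = 0.3175

0.3175


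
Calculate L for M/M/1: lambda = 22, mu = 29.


rho = 22/29; L = rho/(1-rho) = 3.14

3.14


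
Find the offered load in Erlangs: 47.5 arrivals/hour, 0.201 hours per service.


Offered load a = lambda * E[S] = 47.5 * 0.201 = 9.55 Erlangs

9.55 Erlangs


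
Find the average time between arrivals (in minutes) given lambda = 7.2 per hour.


Mean interarrival time = 60/lambda = 60/7.2 = 8.33 minutes

8.33 minutes


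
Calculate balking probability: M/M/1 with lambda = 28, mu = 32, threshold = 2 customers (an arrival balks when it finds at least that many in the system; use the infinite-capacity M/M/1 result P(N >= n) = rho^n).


P(N >= 2) = rho^2 = (28/32)^2 = 0.7656

0.7656


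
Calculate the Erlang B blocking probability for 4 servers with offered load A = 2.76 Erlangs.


B(N,A) = (A^N/N!) / sum(A^k/k!, k=0..N) with N=4, A=2.76 = 0.1792

0.1792


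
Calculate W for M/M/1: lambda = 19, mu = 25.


W = 1/(mu - lambda) = 1/(25 - 19) = 0.1667 hours

0.1667 hours


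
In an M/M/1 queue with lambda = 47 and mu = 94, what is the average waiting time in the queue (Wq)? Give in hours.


rho = 47/94; Wq = rho/(mu - lambda) = 0.0106 hours

0.0106 hours


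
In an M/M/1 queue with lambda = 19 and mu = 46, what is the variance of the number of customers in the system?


rho = 19/46; Var(N) = rho/(1-rho)^2 = 1.2

1.2


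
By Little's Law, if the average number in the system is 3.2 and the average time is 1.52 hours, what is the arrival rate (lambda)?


lambda = L / W = 3.2 / 1.52 = 2.11 per hour

2.11 per hour


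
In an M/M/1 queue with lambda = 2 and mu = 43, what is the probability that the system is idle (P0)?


P0 = 1 - rho = 1 - 2/43 = 0.9535

0.9535


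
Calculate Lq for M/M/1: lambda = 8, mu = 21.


rho = 8/21; Lq = rho^2/(1-rho) = 0.23

0.23


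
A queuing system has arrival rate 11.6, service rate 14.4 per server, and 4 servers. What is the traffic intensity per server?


rho = lambda / (c * mu) = 11.6 / (4 * 14.4) = 0.2014

0.2014


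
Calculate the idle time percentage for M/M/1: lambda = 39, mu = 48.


Idle fraction = (1 - rho) * 100 = (1 - 39/48) * 100 = 18.8%

18.8%


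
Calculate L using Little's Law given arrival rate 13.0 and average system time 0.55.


L = lambda * W = 13.0 * 0.55 = 7.15

7.15


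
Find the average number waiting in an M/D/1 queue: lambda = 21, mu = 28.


M/D/1: Lq = rho^2 / (2*(1-rho)) where rho = 21/28; Lq = 1.13

1.13


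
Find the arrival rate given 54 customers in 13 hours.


lambda = total arrivals / time = 54 / 13 = 4.15 per hour

4.15 per hour


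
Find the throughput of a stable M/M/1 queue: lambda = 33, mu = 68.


For a stable queue (lambda < mu), throughput = lambda = 33 per hour

33 per hour


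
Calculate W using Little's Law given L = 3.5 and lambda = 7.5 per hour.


W = L / lambda = 3.5 / 7.5 = 0.4667 hours

0.4667 hours


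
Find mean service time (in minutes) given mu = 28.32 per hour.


Mean service time = 60/mu = 60/28.32 = 2.12 minutes

2.12 minutes


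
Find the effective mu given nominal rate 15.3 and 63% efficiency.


Effective rate = mu * efficiency = 15.3 * 0.63 = 9.64 per hour

9.64 per hour


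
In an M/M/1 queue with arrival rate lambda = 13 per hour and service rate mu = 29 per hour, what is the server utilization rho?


rho = lambda/mu = 13/29 = 0.4483

0.4483


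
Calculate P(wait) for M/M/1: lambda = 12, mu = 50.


P(wait) = rho = lambda/mu = 12/50 = 0.24

0.24


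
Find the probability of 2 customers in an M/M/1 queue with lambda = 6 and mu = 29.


rho = 6/29; P(n) = (1-rho)*rho^n = (1-6/29)*(6/29)^2 = 0.0339

0.0339


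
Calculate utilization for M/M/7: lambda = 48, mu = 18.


rho = lambda/(c*mu) = 48/(7*18) = 0.381

0.381


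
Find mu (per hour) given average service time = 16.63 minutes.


mu = 60 / avg_service_time = 60 / 16.63 = 3.61 per hour

3.61 per hour


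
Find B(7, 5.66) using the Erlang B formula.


B(N,A) = (A^N/N!) / sum(A^k/k!, k=0..N) with N=7, A=5.66 = 0.1629

0.1629


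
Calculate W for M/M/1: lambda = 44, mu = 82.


W = 1/(mu - lambda) = 1/(82 - 44) = 0.0263 hours

0.0263 hours


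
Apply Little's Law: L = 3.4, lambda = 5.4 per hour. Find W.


W = L / lambda = 3.4 / 5.4 = 0.6296 hours

0.6296 hours


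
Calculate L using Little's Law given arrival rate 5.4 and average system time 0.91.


L = lambda * W = 5.4 * 0.91 = 4.91

4.91


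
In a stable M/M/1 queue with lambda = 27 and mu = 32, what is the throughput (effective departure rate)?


For a stable queue (lambda < mu), throughput = lambda = 27 per hour

27 per hour


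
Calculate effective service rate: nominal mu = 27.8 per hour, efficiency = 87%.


Effective rate = mu * efficiency = 27.8 * 0.87 = 24.19 per hour

24.19 per hour


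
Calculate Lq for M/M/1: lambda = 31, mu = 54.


rho = 31/54; Lq = rho^2/(1-rho) = 0.77

0.77


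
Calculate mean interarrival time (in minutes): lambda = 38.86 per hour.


Mean interarrival time = 60/lambda = 60/38.86 = 1.54 minutes

1.54 minutes


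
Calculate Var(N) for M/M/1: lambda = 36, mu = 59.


rho = 36/59; Var(N) = rho/(1-rho)^2 = 4.02

4.02


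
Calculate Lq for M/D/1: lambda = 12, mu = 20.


M/D/1: Lq = rho^2 / (2*(1-rho)) where rho = 12/20; Lq = 0.45

0.45


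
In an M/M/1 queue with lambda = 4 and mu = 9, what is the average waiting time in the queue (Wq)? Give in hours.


rho = 4/9; Wq = rho/(mu - lambda) = 0.0889 hours

0.0889 hours


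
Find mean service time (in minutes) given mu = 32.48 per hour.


Mean service time = 60/mu = 60/32.48 = 1.85 minutes

1.85 minutes


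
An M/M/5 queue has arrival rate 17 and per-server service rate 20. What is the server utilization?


rho = lambda/(c*mu) = 17/(5*20) = 0.17

0.17


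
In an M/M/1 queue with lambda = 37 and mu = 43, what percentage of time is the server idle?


Idle fraction = (1 - rho) * 100 = (1 - 37/43) * 100 = 14.0%

14.0%


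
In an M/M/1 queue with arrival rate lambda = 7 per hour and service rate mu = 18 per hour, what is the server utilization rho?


rho = lambda/mu = 7/18 = 0.3889

0.3889


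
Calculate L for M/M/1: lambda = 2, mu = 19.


rho = 2/19; L = rho/(1-rho) = 0.12

0.12


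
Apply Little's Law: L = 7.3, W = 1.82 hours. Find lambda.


lambda = L / W = 7.3 / 1.82 = 4.01 per hour

4.01 per hour


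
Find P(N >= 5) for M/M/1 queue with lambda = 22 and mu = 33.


P(N >= 5) = rho^5 = (22/33)^5 = 0.1317

0.1317


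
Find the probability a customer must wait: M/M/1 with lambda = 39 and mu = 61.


P(wait) = rho = lambda/mu = 39/61 = 0.6393

0.6393


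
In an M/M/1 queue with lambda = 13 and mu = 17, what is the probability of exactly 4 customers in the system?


rho = 13/17; P(n) = (1-rho)*rho^n = (1-13/17)*(13/17)^4 = 0.0805

0.0805


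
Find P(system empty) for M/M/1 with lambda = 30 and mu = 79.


P0 = 1 - rho = 1 - 30/79 = 0.6203

0.6203


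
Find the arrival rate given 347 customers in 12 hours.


lambda = total arrivals / time = 347 / 12 = 28.92 per hour

28.92 per hour


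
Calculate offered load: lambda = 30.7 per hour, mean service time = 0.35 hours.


Offered load a = lambda * E[S] = 30.7 * 0.35 = 10.75 Erlangs

10.75 Erlangs


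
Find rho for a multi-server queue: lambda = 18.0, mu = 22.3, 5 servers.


rho = lambda / (c * mu) = 18.0 / (5 * 22.3) = 0.1614

0.1614


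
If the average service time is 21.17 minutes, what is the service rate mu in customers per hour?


mu = 60 / avg_service_time = 60 / 21.17 = 2.83 per hour

2.83 per hour


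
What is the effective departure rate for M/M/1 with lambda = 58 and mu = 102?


For a stable queue (lambda < mu), throughput = lambda = 58 per hour

58 per hour


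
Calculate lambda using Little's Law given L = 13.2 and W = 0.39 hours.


lambda = L / W = 13.2 / 0.39 = 33.85 per hour

33.85 per hour


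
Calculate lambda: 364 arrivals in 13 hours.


lambda = total arrivals / time = 364 / 13 = 28.0 per hour

28.0 per hour


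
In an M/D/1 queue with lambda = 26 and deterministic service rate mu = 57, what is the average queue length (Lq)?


M/D/1: Lq = rho^2 / (2*(1-rho)) where rho = 26/57; Lq = 0.19

0.19


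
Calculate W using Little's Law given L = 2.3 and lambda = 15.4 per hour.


W = L / lambda = 2.3 / 15.4 = 0.1494 hours

0.1494 hours


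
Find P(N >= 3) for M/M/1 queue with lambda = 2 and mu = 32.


P(N >= 3) = rho^3 = (2/32)^3 = 0.0002

0.0002


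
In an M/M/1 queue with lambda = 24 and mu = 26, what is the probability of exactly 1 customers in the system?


rho = 24/26; P(n) = (1-rho)*rho^n = (1-24/26)*(24/26)^1 = 0.071

0.071


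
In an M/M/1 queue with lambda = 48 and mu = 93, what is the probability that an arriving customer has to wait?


P(wait) = rho = lambda/mu = 48/93 = 0.5161

0.5161


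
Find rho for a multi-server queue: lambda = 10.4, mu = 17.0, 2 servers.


rho = lambda / (c * mu) = 10.4 / (2 * 17.0) = 0.3059

0.3059


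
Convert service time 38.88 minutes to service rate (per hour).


mu = 60 / avg_service_time = 60 / 38.88 = 1.54 per hour

1.54 per hour


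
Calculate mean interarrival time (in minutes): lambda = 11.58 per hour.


Mean interarrival time = 60/lambda = 60/11.58 = 5.18 minutes

5.18 minutes


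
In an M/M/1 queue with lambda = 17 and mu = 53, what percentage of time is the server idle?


Idle fraction = (1 - rho) * 100 = (1 - 17/53) * 100 = 67.9%

67.9%


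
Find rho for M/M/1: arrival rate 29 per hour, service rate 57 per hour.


rho = lambda/mu = 29/57 = 0.5088

0.5088


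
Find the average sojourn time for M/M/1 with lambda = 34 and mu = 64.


W = 1/(mu - lambda) = 1/(64 - 34) = 0.0333 hours

0.0333 hours


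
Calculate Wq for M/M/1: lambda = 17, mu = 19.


rho = 17/19; Wq = rho/(mu - lambda) = 0.4474 hours

0.4474 hours


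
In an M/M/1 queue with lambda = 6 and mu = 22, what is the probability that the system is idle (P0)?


P0 = 1 - rho = 1 - 6/22 = 0.7273

0.7273


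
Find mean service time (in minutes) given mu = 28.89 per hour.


Mean service time = 60/mu = 60/28.89 = 2.08 minutes

2.08 minutes


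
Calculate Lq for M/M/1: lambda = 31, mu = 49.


rho = 31/49; Lq = rho^2/(1-rho) = 1.09

1.09


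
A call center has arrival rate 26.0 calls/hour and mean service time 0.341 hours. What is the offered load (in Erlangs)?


Offered load a = lambda * E[S] = 26.0 * 0.341 = 8.87 Erlangs

8.87 Erlangs


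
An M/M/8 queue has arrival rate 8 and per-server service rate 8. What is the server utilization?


rho = lambda/(c*mu) = 8/(8*8) = 0.125

0.125


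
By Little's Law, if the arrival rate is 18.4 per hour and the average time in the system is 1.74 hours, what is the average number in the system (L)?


L = lambda * W = 18.4 * 1.74 = 32.02

32.02


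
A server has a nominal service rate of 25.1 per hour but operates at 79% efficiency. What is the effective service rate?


Effective rate = mu * efficiency = 25.1 * 0.79 = 19.83 per hour

19.83 per hour


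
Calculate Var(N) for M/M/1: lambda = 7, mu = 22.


rho = 7/22; Var(N) = rho/(1-rho)^2 = 0.68

0.68


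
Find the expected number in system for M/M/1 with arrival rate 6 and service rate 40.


rho = 6/40; L = rho/(1-rho) = 0.18

0.18


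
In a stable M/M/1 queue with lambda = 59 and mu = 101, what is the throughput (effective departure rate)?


For a stable queue (lambda < mu), throughput = lambda = 59 per hour

59 per hour


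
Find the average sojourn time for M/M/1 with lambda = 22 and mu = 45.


W = 1/(mu - lambda) = 1/(45 - 22) = 0.0435 hours

0.0435 hours


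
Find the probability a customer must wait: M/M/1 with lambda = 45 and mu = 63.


P(wait) = rho = lambda/mu = 45/63 = 0.7143

0.7143


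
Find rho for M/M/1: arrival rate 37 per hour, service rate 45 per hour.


rho = lambda/mu = 37/45 = 0.8222

0.8222


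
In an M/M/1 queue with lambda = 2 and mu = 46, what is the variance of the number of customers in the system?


rho = 2/46; Var(N) = rho/(1-rho)^2 = 0.05

0.05


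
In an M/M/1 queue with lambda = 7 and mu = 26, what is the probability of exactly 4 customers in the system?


rho = 7/26; P(n) = (1-rho)*rho^n = (1-7/26)*(7/26)^4 = 0.0038

0.0038


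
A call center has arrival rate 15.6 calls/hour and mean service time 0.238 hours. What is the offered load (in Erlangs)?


Offered load a = lambda * E[S] = 15.6 * 0.238 = 3.71 Erlangs

3.71 Erlangs


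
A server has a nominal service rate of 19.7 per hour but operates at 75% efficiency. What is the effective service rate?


Effective rate = mu * efficiency = 19.7 * 0.75 = 14.78 per hour

14.78 per hour


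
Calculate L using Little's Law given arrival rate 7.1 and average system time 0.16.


L = lambda * W = 7.1 * 0.16 = 1.14

1.14


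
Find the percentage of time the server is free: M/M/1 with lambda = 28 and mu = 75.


Idle fraction = (1 - rho) * 100 = (1 - 28/75) * 100 = 62.7%

62.7%


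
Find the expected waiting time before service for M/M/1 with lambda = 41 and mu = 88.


rho = 41/88; Wq = rho/(mu - lambda) = 0.0099 hours

0.0099 hours


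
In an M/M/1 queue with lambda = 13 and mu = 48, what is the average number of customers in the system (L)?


rho = 13/48; L = rho/(1-rho) = 0.37

0.37


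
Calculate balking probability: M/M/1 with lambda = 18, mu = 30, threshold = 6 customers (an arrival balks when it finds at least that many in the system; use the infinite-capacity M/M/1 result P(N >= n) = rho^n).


P(N >= 6) = rho^6 = (18/30)^6 = 0.0467

0.0467


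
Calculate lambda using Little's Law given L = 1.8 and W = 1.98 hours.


lambda = L / W = 1.8 / 1.98 = 0.91 per hour

0.91 per hour


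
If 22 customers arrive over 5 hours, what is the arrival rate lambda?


lambda = total arrivals / time = 22 / 5 = 4.4 per hour

4.4 per hour


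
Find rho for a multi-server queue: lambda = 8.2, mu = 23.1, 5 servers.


rho = lambda / (c * mu) = 8.2 / (5 * 23.1) = 0.071

0.071


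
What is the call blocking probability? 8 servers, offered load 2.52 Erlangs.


B(N,A) = (A^N/N!) / sum(A^k/k!, k=0..N) with N=8, A=2.52 = 0.0032

0.0032


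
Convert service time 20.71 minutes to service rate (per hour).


mu = 60 / avg_service_time = 60 / 20.71 = 2.9 per hour

2.9 per hour


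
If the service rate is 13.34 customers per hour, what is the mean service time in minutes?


Mean service time = 60/mu = 60/13.34 = 4.5 minutes

4.5 minutes


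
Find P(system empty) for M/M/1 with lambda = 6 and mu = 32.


P0 = 1 - rho = 1 - 6/32 = 0.8125

0.8125


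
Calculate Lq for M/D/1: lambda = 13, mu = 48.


M/D/1: Lq = rho^2 / (2*(1-rho)) where rho = 13/48; Lq = 0.05

0.05


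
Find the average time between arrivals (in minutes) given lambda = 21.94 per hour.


Mean interarrival time = 60/lambda = 60/21.94 = 2.73 minutes

2.73 minutes


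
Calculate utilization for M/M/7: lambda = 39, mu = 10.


rho = lambda/(c*mu) = 39/(7*10) = 0.5571

0.5571


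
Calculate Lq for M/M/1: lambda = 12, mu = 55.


rho = 12/55; Lq = rho^2/(1-rho) = 0.06

0.06


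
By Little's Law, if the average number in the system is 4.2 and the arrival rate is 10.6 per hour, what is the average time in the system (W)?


W = L / lambda = 4.2 / 10.6 = 0.3962 hours

0.3962 hours


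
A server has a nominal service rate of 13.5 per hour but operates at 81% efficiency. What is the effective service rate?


Effective rate = mu * efficiency = 13.5 * 0.81 = 10.94 per hour

10.94 per hour


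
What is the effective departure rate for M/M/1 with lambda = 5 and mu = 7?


For a stable queue (lambda < mu), throughput = lambda = 5 per hour

5 per hour


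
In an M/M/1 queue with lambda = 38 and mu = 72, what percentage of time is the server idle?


Idle fraction = (1 - rho) * 100 = (1 - 38/72) * 100 = 47.2%

47.2%


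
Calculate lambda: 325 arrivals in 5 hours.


lambda = total arrivals / time = 325 / 5 = 65.0 per hour

65.0 per hour


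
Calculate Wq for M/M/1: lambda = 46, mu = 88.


rho = 46/88; Wq = rho/(mu - lambda) = 0.0124 hours

0.0124 hours


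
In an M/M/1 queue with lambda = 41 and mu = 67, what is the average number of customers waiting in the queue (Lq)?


rho = 41/67; Lq = rho^2/(1-rho) = 0.96

0.96


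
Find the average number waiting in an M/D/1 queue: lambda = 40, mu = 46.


M/D/1: Lq = rho^2 / (2*(1-rho)) where rho = 40/46; Lq = 2.9

2.9


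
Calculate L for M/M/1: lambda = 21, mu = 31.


rho = 21/31; L = rho/(1-rho) = 2.1

2.1


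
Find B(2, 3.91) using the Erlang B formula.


B(N,A) = (A^N/N!) / sum(A^k/k!, k=0..N) with N=2, A=3.91 = 0.6089

0.6089


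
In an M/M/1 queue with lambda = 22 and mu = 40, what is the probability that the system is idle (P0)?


P0 = 1 - rho = 1 - 22/40 = 0.45

0.45


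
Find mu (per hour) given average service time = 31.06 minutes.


mu = 60 / avg_service_time = 60 / 31.06 = 1.93 per hour

1.93 per hour


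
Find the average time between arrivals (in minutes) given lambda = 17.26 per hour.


Mean interarrival time = 60/lambda = 60/17.26 = 3.48 minutes

3.48 minutes


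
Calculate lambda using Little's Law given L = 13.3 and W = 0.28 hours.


lambda = L / W = 13.3 / 0.28 = 47.5 per hour

47.5 per hour


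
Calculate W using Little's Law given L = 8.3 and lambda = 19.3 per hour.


W = L / lambda = 8.3 / 19.3 = 0.4301 hours

0.4301 hours


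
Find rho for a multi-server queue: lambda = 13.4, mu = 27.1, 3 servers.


rho = lambda / (c * mu) = 13.4 / (3 * 27.1) = 0.1648

0.1648


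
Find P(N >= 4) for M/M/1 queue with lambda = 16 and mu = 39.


P(N >= 4) = rho^4 = (16/39)^4 = 0.0283

0.0283


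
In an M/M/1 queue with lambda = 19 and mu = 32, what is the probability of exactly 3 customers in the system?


rho = 19/32; P(n) = (1-rho)*rho^n = (1-19/32)*(19/32)^3 = 0.085

0.085


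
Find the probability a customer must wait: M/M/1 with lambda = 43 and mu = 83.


P(wait) = rho = lambda/mu = 43/83 = 0.5181

0.5181


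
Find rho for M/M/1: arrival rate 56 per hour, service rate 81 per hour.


rho = lambda/mu = 56/81 = 0.6914

0.6914


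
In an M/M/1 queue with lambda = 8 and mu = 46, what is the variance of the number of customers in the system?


rho = 8/46; Var(N) = rho/(1-rho)^2 = 0.25

0.25


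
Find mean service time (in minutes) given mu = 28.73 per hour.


Mean service time = 60/mu = 60/28.73 = 2.09 minutes

2.09 minutes


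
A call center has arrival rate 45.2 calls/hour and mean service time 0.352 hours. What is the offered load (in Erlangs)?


Offered load a = lambda * E[S] = 45.2 * 0.352 = 15.91 Erlangs

15.91 Erlangs


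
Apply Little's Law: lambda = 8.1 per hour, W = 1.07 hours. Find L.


L = lambda * W = 8.1 * 1.07 = 8.67

8.67


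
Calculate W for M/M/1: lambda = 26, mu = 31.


W = 1/(mu - lambda) = 1/(31 - 26) = 0.2 hours

0.2 hours


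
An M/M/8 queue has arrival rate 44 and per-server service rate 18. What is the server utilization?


rho = lambda/(c*mu) = 44/(8*18) = 0.3056

0.3056


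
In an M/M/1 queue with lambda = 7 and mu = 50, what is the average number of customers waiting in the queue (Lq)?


rho = 7/50; Lq = rho^2/(1-rho) = 0.02

0.02


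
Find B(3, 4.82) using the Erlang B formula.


B(N,A) = (A^N/N!) / sum(A^k/k!, k=0..N) with N=3, A=4.82 = 0.517

0.517


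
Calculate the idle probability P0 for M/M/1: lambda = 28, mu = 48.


P0 = 1 - rho = 1 - 28/48 = 0.4167

0.4167


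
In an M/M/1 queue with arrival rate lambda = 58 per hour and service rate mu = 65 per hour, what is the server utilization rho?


rho = lambda/mu = 58/65 = 0.8923

0.8923


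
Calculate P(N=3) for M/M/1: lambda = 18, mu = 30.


rho = 18/30; P(n) = (1-rho)*rho^n = (1-18/30)*(18/30)^3 = 0.0864

0.0864


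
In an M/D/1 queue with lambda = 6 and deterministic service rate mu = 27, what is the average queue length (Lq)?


M/D/1: Lq = rho^2 / (2*(1-rho)) where rho = 6/27; Lq = 0.03

0.03


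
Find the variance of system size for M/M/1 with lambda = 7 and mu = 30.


rho = 7/30; Var(N) = rho/(1-rho)^2 = 0.4

0.4


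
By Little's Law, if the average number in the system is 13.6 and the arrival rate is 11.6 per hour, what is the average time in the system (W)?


W = L / lambda = 13.6 / 11.6 = 1.1724 hours

1.1724 hours


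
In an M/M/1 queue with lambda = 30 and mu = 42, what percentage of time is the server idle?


Idle fraction = (1 - rho) * 100 = (1 - 30/42) * 100 = 28.6%

28.6%


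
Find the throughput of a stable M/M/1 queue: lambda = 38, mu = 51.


For a stable queue (lambda < mu), throughput = lambda = 38 per hour

38 per hour


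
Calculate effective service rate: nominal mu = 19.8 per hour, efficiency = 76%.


Effective rate = mu * efficiency = 19.8 * 0.76 = 15.05 per hour

15.05 per hour


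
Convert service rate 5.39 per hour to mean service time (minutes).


Mean service time = 60/mu = 60/5.39 = 11.13 minutes

11.13 minutes


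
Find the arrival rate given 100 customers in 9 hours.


lambda = total arrivals / time = 100 / 9 = 11.11 per hour

11.11 per hour


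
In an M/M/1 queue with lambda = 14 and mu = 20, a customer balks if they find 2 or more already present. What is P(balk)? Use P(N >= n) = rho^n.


P(N >= 2) = rho^2 = (14/20)^2 = 0.49

0.49


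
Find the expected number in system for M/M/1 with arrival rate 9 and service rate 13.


rho = 9/13; L = rho/(1-rho) = 2.25

2.25


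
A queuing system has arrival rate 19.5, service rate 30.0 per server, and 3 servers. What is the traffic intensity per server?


rho = lambda / (c * mu) = 19.5 / (3 * 30.0) = 0.2167

0.2167


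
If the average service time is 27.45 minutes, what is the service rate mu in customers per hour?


mu = 60 / avg_service_time = 60 / 27.45 = 2.19 per hour

2.19 per hour


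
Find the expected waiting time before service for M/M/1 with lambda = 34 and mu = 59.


rho = 34/59; Wq = rho/(mu - lambda) = 0.0231 hours

0.0231 hours


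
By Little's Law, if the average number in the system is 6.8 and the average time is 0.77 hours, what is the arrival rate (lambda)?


lambda = L / W = 6.8 / 0.77 = 8.83 per hour

8.83 per hour


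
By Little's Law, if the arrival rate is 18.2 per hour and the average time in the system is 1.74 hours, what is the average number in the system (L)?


L = lambda * W = 18.2 * 1.74 = 31.67

31.67


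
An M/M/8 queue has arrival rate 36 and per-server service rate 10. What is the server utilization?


rho = lambda/(c*mu) = 36/(8*10) = 0.45

0.45


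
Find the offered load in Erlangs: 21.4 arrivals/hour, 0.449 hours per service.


Offered load a = lambda * E[S] = 21.4 * 0.449 = 9.61 Erlangs

9.61 Erlangs


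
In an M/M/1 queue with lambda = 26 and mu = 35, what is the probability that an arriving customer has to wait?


P(wait) = rho = lambda/mu = 26/35 = 0.7429

0.7429


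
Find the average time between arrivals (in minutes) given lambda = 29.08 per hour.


Mean interarrival time = 60/lambda = 60/29.08 = 2.06 minutes

2.06 minutes


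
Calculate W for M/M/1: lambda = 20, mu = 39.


W = 1/(mu - lambda) = 1/(39 - 20) = 0.0526 hours

0.0526 hours


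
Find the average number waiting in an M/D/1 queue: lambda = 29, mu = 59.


M/D/1: Lq = rho^2 / (2*(1-rho)) where rho = 29/59; Lq = 0.24

0.24


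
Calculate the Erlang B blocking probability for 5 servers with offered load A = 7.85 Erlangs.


B(N,A) = (A^N/N!) / sum(A^k/k!, k=0..N) with N=5, A=7.85 = 0.4714

0.4714


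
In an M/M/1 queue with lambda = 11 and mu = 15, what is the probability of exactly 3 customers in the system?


rho = 11/15; P(n) = (1-rho)*rho^n = (1-11/15)*(11/15)^3 = 0.1052

0.1052


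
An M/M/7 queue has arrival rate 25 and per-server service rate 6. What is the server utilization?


rho = lambda/(c*mu) = 25/(7*6) = 0.5952

0.5952


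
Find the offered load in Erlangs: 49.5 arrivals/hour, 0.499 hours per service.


Offered load a = lambda * E[S] = 49.5 * 0.499 = 24.7 Erlangs

24.7 Erlangs


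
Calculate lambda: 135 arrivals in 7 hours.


lambda = total arrivals / time = 135 / 7 = 19.29 per hour

19.29 per hour


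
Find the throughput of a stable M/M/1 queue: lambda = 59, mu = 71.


For a stable queue (lambda < mu), throughput = lambda = 59 per hour

59 per hour


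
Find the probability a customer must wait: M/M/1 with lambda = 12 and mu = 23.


P(wait) = rho = lambda/mu = 12/23 = 0.5217

0.5217


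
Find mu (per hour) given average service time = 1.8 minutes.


mu = 60 / avg_service_time = 60 / 1.8 = 33.33 per hour

33.33 per hour


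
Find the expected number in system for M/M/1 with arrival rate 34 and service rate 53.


rho = 34/53; L = rho/(1-rho) = 1.79

1.79


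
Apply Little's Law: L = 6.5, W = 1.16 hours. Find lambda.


lambda = L / W = 6.5 / 1.16 = 5.6 per hour

5.6 per hour


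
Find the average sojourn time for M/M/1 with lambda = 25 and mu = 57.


W = 1/(mu - lambda) = 1/(57 - 25) = 0.0313 hours

0.0313 hours


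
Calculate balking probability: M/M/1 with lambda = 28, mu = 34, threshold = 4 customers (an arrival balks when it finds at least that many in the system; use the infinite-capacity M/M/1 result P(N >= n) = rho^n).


P(N >= 4) = rho^4 = (28/34)^4 = 0.46

0.46


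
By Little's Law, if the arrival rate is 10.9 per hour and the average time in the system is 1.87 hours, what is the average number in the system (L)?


L = lambda * W = 10.9 * 1.87 = 20.38

20.38


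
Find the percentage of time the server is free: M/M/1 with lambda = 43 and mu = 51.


Idle fraction = (1 - rho) * 100 = (1 - 43/51) * 100 = 15.7%

15.7%


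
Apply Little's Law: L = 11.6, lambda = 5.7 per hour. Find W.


W = L / lambda = 11.6 / 5.7 = 2.0351 hours

2.0351 hours


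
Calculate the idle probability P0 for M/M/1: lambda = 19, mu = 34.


P0 = 1 - rho = 1 - 19/34 = 0.4412

0.4412


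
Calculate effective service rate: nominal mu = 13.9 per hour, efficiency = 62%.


Effective rate = mu * efficiency = 13.9 * 0.62 = 8.62 per hour

8.62 per hour


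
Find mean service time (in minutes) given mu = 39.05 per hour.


Mean service time = 60/mu = 60/39.05 = 1.54 minutes

1.54 minutes


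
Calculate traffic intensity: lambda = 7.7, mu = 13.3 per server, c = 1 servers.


rho = lambda / (c * mu) = 7.7 / (1 * 13.3) = 0.5789

0.5789


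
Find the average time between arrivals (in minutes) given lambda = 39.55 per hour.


Mean interarrival time = 60/lambda = 60/39.55 = 1.52 minutes

1.52 minutes


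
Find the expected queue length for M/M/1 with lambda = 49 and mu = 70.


rho = 49/70; Lq = rho^2/(1-rho) = 1.63

1.63


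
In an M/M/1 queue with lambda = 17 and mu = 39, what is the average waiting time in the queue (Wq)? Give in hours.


rho = 17/39; Wq = rho/(mu - lambda) = 0.0198 hours

0.0198 hours


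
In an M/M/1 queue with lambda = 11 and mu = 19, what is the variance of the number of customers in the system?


rho = 11/19; Var(N) = rho/(1-rho)^2 = 3.27

3.27


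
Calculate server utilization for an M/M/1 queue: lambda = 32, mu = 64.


rho = lambda/mu = 32/64 = 0.5

0.5


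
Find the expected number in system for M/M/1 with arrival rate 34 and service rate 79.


rho = 34/79; L = rho/(1-rho) = 0.76

0.76


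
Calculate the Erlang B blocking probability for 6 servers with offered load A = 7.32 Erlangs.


B(N,A) = (A^N/N!) / sum(A^k/k!, k=0..N) with N=6, A=7.32 = 0.3509

0.3509


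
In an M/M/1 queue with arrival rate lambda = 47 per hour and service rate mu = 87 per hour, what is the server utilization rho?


rho = lambda/mu = 47/87 = 0.5402

0.5402
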